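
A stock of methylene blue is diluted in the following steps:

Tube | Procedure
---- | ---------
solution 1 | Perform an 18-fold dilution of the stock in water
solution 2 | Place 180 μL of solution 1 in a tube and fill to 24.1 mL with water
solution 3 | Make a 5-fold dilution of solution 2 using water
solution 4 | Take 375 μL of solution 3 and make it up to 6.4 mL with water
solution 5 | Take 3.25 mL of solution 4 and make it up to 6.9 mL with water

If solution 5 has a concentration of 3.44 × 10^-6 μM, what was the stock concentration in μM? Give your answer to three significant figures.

1.50 μM

Step 1: 18-fold → factor 18
Step 2: 180 μL brought to 24.1 mL → factor 24100/180 = 133.89
Step 3: 5-fold → factor 5
Step 4: 375 μL brought to 6.4 mL → factor 6400/375 = 17.067
Step 5: 3.25 mL brought to 6.9 mL → factor 6.9/3.25 = 2.1231
Overall dilution factor = 18 × 133.89 × 5 × 17.067 × 2.1231 = 4.3662 × 10^5
Stock = 3.44 × 10^-6 μM × 4.3662 × 10^5 = 1.50 μM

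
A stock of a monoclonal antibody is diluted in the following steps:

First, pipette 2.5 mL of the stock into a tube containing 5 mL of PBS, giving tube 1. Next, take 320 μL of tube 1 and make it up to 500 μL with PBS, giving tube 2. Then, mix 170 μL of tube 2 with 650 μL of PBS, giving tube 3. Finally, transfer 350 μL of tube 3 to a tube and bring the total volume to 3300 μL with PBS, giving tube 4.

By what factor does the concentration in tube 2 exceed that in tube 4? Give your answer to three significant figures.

45.5

Step 1: 2.5 mL + 5 mL = 7.5 mL total → factor 7.5/2.5 = 3
Step 2: 320 μL brought to 500 μL → factor 500/320 = 1.5625
Step 3: 170 μL + 650 μL = 820 μL total → factor 820/170 = 4.8235
Step 4: 350 μL brought to 3300 μL → factor 3300/350 = 9.4286
Dilution factor to tube 2 = 4.6875; to tube 4 = 213.18
[tube 2]/[tube 4] = (factor to tube 4)/(factor to tube 2) = 213.18/4.6875 = 45.5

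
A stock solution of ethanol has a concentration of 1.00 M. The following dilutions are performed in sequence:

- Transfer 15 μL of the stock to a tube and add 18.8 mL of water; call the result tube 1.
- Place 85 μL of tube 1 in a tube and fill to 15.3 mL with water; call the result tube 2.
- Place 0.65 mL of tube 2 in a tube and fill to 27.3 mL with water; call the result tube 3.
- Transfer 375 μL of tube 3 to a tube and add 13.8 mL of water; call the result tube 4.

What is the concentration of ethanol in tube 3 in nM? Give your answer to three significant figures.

Step 1: 15 μL + 18.8 mL = 18815 μL total → factor 18815/15 = 1254.3
Step 2: 85 μL brought to 15.3 mL → factor 15300/85 = 180
Step 3: 0.65 mL brought to 27.3 mL → factor 27.3/0.65 = 42
Dilution factor through tube 3 = 1254.3 × 180 × 42 = 9.4828 × 10^6
[tube 3] = 1.00 M / 9.4828 × 10^6 = 1.055 × 10^-7 M = 105 nM

105 nM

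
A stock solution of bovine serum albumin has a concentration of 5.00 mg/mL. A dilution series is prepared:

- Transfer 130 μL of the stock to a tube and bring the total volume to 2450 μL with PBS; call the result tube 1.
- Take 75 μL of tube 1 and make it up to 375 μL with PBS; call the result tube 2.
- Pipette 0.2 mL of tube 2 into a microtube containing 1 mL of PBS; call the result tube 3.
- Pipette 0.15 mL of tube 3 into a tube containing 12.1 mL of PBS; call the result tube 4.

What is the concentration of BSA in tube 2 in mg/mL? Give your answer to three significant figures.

0.0531 mg/mL

Step 1: 130 μL brought to 2450 μL → factor 2450/130 = 18.846
Step 2: 75 μL brought to 375 μL → factor 375/75 = 5
Dilution factor through tube 2 = 18.846 × 5 = 94.231
[tube 2] = 5.00 mg/mL / 94.231 = 0.0531 mg/mL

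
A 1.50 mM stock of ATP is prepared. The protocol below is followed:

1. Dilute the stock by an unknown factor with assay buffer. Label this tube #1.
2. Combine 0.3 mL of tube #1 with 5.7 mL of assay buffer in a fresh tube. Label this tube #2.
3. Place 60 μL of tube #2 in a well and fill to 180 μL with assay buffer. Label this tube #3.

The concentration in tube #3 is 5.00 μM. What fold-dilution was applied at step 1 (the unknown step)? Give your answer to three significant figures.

Step 1: unknown factor x
Step 2: 0.3 mL + 5.7 mL = 6 mL total → factor 6/0.3 = 20
Step 3: 60 μL brought to 180 μL → factor 180/60 = 3
Product of known-step factors = 60
Overall factor = 1.50 mM / (5.00 μM) = 300
x = 300 / 60 = 5.00

5.00-fold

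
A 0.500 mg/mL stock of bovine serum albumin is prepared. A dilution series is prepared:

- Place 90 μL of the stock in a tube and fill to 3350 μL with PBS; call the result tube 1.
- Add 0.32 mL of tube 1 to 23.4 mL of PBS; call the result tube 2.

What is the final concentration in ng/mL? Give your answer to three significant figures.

181 ng/mL

Step 1: 90 μL brought to 3350 μL → factor 3350/90 = 37.222
Step 2: 0.32 mL + 23.4 mL = 23.72 mL total → factor 23.72/0.32 = 74.125
Overall dilution factor = 37.222 × 74.125 = 2759.1
Final = 0.500 mg/mL / 2759.1 = 0.0001812 mg/mL = 181 ng/mL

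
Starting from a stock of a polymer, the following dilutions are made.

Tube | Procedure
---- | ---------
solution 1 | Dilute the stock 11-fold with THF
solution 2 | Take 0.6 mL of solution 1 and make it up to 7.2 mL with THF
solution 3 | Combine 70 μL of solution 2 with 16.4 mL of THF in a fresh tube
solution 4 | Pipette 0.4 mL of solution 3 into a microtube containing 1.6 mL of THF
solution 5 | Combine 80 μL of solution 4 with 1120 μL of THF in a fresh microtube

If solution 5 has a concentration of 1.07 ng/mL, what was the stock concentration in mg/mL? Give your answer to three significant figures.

2.49 mg/mL

Step 1: 11-fold → factor 11
Step 2: 0.6 mL brought to 7.2 mL → factor 7.2/0.6 = 12
Step 3: 70 μL + 16.4 mL = 16470 μL total → factor 16470/70 = 235.29
Step 4: 0.4 mL + 1.6 mL = 2 mL total → factor 2/0.4 = 5
Step 5: 80 μL + 1120 μL = 1200 μL total → factor 1200/80 = 15
Overall dilution factor = 11 × 12 × 235.29 × 5 × 15 = 2.3293 × 10^6
Stock = 1.07 ng/mL × 2.3293 × 10^6 = 2.492 × 10^6 ng/mL = 2.49 mg/mL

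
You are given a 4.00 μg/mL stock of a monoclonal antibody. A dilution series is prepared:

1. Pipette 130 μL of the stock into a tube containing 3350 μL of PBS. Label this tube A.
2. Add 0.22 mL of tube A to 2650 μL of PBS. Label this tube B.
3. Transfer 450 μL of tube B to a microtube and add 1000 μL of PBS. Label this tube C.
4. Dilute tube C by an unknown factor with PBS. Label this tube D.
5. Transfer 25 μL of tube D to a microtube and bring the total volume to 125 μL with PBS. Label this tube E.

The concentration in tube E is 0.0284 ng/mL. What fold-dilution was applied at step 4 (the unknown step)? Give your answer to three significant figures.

25.0-fold

Step 1: 130 μL + 3350 μL = 3480 μL total → factor 3480/130 = 26.769
Step 2: 0.22 mL + 2650 μL = 2.87 mL total → factor 2.87/0.22 = 13.045
Step 3: 450 μL + 1000 μL = 1450 μL total → factor 1450/450 = 3.2222
Step 4: unknown factor x
Step 5: 25 μL brought to 125 μL → factor 125/25 = 5
Product of known-step factors = 5626.3
Overall factor = 4.00 μg/mL / (0.0284 ng/mL) = 1.4085 × 10^5
x = 1.4085 × 10^5 / 5626.3 = 25.0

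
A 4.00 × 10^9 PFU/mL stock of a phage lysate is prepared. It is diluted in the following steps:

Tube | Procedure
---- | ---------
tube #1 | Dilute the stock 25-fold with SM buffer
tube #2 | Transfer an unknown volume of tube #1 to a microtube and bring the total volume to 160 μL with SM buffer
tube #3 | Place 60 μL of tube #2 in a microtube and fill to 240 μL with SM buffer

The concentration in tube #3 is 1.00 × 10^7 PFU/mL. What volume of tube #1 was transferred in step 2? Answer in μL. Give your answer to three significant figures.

40.0 μL

Step 1: 25-fold → factor 25
Step 2: v brought to 160 μL → factor = 160 μL/v
Step 3: 60 μL brought to 240 μL → factor 240/60 = 4
Product of known-step factors = 100
Overall factor = 4.00 × 10^9 PFU/mL / (1.00 × 10^7 PFU/mL) = 400
Step-2 factor = 400 / 100 = 4
v = 160 μL / 4 = 40.0 μL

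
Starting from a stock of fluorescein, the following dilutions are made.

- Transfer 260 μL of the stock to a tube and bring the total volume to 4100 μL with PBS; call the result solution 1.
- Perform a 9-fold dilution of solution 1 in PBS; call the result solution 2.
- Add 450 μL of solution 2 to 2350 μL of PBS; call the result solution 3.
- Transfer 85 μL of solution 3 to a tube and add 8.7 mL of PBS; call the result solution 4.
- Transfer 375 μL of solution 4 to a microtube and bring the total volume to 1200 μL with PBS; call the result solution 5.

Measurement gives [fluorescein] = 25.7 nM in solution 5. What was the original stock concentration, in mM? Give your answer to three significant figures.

Step 1: 260 μL brought to 4100 μL → factor 4100/260 = 15.769
Step 2: 9-fold → factor 9
Step 3: 450 μL + 2350 μL = 2800 μL total → factor 2800/450 = 6.2222
Step 4: 85 μL + 8.7 mL = 8785 μL total → factor 8785/85 = 103.35
Step 5: 375 μL brought to 1200 μL → factor 1200/375 = 3.2
Overall dilution factor = 15.769 × 9 × 6.2222 × 103.35 × 3.2 = 2.9206 × 10^5
Stock = 25.7 nM × 2.9206 × 10^5 = 7.506 × 10^6 nM = 7.51 mM

7.51 mM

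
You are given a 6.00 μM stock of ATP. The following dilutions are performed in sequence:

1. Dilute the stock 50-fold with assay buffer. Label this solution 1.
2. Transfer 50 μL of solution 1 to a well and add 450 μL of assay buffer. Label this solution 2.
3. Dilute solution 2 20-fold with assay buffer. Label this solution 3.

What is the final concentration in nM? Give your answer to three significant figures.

Step 1: 50-fold → factor 50
Step 2: 50 μL + 450 μL = 500 μL total → factor 500/50 = 10
Step 3: 20-fold → factor 20
Overall dilution factor = 50 × 10 × 20 = 10000
Final = 6.00 μM / 10000 = 0.0006000 μM = 0.600 nM

0.600 nM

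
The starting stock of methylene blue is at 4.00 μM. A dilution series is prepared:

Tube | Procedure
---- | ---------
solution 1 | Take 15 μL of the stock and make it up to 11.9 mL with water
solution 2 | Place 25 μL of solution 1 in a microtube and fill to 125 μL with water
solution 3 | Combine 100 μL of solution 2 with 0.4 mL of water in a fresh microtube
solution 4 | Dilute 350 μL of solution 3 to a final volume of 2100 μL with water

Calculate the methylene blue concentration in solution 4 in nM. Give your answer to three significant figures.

Step 1: 15 μL brought to 11.9 mL → factor 11900/15 = 793.33
Step 2: 25 μL brought to 125 μL → factor 125/25 = 5
Step 3: 100 μL + 0.4 mL = 500 μL total → factor 500/100 = 5
Step 4: 350 μL brought to 2100 μL → factor 2100/350 = 6
Dilution factor through solution 4 = 793.33 × 5 × 5 × 6 = 1.19 × 10^5
[solution 4] = 4.00 μM / 1.19 × 10^5 = 3.361 × 10^-5 μM = 0.0336 nM

0.0336 nM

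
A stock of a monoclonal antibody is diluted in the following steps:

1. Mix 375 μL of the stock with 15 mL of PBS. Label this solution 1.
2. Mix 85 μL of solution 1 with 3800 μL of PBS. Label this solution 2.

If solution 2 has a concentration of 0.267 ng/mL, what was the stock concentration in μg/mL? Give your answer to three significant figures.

0.500 μg/mL

Step 1: 375 μL + 15 mL = 15375 μL total → factor 15375/375 = 41
Step 2: 85 μL + 3800 μL = 3885 μL total → factor 3885/85 = 45.706
Overall dilution factor = 41 × 45.706 = 1873.9
Stock = 0.267 ng/mL × 1873.9 = 500.3 ng/mL = 0.500 μg/mL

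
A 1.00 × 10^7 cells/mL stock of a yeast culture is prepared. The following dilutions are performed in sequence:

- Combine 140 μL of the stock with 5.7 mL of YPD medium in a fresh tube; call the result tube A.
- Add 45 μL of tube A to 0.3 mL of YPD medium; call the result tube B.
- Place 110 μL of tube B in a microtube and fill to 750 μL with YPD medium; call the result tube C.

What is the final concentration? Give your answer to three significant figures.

4.59 × 10^3 cells/mL

Step 1: 140 μL + 5.7 mL = 5840 μL total → factor 5840/140 = 41.714
Step 2: 45 μL + 0.3 mL = 345 μL total → factor 345/45 = 7.6667
Step 3: 110 μL brought to 750 μL → factor 750/110 = 6.8182
Overall dilution factor = 41.714 × 7.6667 × 6.8182 = 2180.5
Final = 1.00 × 10^7 cells/mL / 2180.5 = 4.59 × 10^3 cells/mL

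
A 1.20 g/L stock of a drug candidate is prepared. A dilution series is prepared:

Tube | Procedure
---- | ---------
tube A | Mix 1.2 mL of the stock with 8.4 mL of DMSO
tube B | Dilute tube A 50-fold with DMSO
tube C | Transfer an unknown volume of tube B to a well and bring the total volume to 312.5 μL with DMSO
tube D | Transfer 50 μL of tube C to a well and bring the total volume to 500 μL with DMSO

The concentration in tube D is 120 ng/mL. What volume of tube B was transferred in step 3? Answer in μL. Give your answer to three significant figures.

125 μL

Step 1: 1.2 mL + 8.4 mL = 9.6 mL total → factor 9.6/1.2 = 8
Step 2: 50-fold → factor 50
Step 3: v brought to 312.5 μL → factor = 312.5 μL/v
Step 4: 50 μL brought to 500 μL → factor 500/50 = 10
Product of known-step factors = 4000
Overall factor = 1.20 g/L / (120 ng/mL) = 10000
Step-3 factor = 10000 / 4000 = 2.5
v = 312.5 μL / 2.5 = 125 μL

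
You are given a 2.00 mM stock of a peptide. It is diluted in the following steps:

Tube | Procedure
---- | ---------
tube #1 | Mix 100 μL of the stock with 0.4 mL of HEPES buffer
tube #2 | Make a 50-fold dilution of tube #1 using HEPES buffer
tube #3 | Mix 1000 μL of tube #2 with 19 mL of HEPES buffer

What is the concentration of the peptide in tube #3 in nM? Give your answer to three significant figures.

400 nM

Step 1: 100 μL + 0.4 mL = 500 μL total → factor 500/100 = 5
Step 2: 50-fold → factor 50
Step 3: 1000 μL + 19 mL = 20000 μL total → factor 20000/1000 = 20
Overall dilution factor = 5 × 50 × 20 = 5000
Final = 2.00 mM / 5000 = 0.0004000 mM = 400 nM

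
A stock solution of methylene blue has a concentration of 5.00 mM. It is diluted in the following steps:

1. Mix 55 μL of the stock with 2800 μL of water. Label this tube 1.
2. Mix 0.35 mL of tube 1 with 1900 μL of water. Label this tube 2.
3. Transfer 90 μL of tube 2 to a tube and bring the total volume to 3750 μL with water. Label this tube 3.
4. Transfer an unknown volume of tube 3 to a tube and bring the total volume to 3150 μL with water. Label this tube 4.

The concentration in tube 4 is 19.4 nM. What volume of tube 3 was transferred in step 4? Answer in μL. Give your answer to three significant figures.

Step 1: 55 μL + 2800 μL = 2855 μL total → factor 2855/55 = 51.909
Step 2: 0.35 mL + 1900 μL = 2.25 mL total → factor 2.25/0.35 = 6.4286
Step 3: 90 μL brought to 3750 μL → factor 3750/90 = 41.667
Step 4: v brought to 3150 μL → factor = 3150 μL/v
Product of known-step factors = 13904
Overall factor = 5.00 mM / (19.4 nM) = 2.5773 × 10^5
Step-4 factor = 2.5773 × 10^5 / 13904 = 18.536
v = 3150 μL / 18.536 = 170 μL

170 μL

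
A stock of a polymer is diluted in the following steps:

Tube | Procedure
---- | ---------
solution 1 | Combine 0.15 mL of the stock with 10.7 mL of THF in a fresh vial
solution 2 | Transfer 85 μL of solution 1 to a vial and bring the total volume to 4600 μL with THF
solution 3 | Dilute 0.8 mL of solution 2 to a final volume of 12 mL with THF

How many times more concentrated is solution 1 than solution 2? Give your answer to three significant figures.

54.1

Step 1: 0.15 mL + 10.7 mL = 10.85 mL total → factor 10.85/0.15 = 72.333
Step 2: 85 μL brought to 4600 μL → factor 4600/85 = 54.118
Dilution factor to solution 1 = 72.333; to solution 2 = 3914.5
[solution 1]/[solution 2] = (factor to solution 2)/(factor to solution 1) = 3914.5/72.333 = 54.1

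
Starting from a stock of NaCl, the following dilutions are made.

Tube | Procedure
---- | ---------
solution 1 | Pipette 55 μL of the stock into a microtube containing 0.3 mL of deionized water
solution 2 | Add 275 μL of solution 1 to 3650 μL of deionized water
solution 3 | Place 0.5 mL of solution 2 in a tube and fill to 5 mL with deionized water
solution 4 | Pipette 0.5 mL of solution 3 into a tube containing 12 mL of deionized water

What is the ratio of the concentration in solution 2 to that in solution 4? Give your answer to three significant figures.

Step 1: 55 μL + 0.3 mL = 355 μL total → factor 355/55 = 6.4545
Step 2: 275 μL + 3650 μL = 3925 μL total → factor 3925/275 = 14.273
Step 3: 0.5 mL brought to 5 mL → factor 5/0.5 = 10
Step 4: 0.5 mL + 12 mL = 12.5 mL total → factor 12.5/0.5 = 25
Dilution factor to solution 2 = 92.124; to solution 4 = 23031
[solution 2]/[solution 4] = (factor to solution 4)/(factor to solution 2) = 23031/92.124 = 250

250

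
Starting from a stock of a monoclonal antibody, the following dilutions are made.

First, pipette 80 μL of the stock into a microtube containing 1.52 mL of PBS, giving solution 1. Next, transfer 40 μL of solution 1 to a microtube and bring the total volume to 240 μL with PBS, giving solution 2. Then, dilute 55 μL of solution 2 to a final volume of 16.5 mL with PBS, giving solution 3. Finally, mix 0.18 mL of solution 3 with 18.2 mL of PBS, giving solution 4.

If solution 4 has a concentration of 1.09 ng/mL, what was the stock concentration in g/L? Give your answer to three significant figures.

Step 1: 80 μL + 1.52 mL = 1600 μL total → factor 1600/80 = 20
Step 2: 40 μL brought to 240 μL → factor 240/40 = 6
Step 3: 55 μL brought to 16.5 mL → factor 16500/55 = 300
Step 4: 0.18 mL + 18.2 mL = 18.38 mL total → factor 18.38/0.18 = 102.11
Overall dilution factor = 20 × 6 × 300 × 102.11 = 3.676 × 10^6
Stock = 1.09 ng/mL × 3.676 × 10^6 = 4.007 × 10^6 ng/mL = 4.01 g/L

4.01 g/L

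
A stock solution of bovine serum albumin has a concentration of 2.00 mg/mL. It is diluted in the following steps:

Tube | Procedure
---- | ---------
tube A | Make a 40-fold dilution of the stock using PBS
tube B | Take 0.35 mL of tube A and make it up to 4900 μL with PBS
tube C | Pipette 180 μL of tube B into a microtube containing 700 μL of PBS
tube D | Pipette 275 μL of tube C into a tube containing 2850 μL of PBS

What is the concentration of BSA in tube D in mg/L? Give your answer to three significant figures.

0.0643 mg/L

Step 1: 40-fold → factor 40
Step 2: 0.35 mL brought to 4900 μL → factor 4.9/0.35 = 14
Step 3: 180 μL + 700 μL = 880 μL total → factor 880/180 = 4.8889
Step 4: 275 μL + 2850 μL = 3125 μL total → factor 3125/275 = 11.364
Overall dilution factor = 40 × 14 × 4.8889 × 11.364 = 31111
Final = 2.00 mg/mL / 31111 = 6.429 × 10^-5 mg/mL = 0.0643 mg/L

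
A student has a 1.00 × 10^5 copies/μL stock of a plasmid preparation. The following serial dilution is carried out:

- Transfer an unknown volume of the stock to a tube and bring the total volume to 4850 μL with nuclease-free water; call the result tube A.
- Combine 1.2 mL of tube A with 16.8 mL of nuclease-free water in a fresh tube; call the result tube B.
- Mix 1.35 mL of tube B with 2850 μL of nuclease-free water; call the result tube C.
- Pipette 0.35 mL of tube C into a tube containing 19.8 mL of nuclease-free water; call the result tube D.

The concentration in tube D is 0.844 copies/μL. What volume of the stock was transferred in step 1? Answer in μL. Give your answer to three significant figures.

Step 1: v brought to 4850 μL → factor = 4850 μL/v
Step 2: 1.2 mL + 16.8 mL = 18 mL total → factor 18/1.2 = 15
Step 3: 1.35 mL + 2850 μL = 4.2 mL total → factor 4.2/1.35 = 3.1111
Step 4: 0.35 mL + 19.8 mL = 20.15 mL total → factor 20.15/0.35 = 57.571
Product of known-step factors = 2686.7
Overall factor = 1.00 × 10^5 copies/μL / (0.844 copies/μL) = 1.1848 × 10^5
Step-1 factor = 1.1848 × 10^5 / 2686.7 = 44.101
v = 4850 μL / 44.101 = 110 μL

110 μL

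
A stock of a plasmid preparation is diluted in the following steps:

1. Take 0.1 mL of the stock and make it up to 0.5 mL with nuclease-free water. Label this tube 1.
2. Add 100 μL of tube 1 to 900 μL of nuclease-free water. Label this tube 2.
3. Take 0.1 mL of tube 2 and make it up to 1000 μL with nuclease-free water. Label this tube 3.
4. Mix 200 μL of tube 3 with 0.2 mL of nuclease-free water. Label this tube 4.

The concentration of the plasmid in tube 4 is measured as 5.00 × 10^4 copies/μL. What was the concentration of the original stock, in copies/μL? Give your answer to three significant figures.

Step 1: 0.1 mL brought to 0.5 mL → factor 0.5/0.1 = 5
Step 2: 100 μL + 900 μL = 1000 μL total → factor 1000/100 = 10
Step 3: 0.1 mL brought to 1000 μL → factor 1/0.1 = 10
Step 4: 200 μL + 0.2 mL = 400 μL total → factor 400/200 = 2
Overall dilution factor = 5 × 10 × 10 × 2 = 1000
Stock = 5.00 × 10^4 copies/μL × 1000 = 5.00 × 10^7 copies/μL

5.00 × 10^7 copies/μL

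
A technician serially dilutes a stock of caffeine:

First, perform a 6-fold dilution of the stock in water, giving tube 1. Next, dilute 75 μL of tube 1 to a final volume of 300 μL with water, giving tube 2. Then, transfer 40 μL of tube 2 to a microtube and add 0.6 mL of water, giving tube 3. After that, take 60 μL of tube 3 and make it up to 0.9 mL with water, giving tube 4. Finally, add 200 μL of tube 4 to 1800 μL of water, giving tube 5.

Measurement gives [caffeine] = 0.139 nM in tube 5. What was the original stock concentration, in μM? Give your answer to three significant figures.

Step 1: 6-fold → factor 6
Step 2: 75 μL brought to 300 μL → factor 300/75 = 4
Step 3: 40 μL + 0.6 mL = 640 μL total → factor 640/40 = 16
Step 4: 60 μL brought to 0.9 mL → factor 900/60 = 15
Step 5: 200 μL + 1800 μL = 2000 μL total → factor 2000/200 = 10
Overall dilution factor = 6 × 4 × 16 × 15 × 10 = 57600
Stock = 0.139 nM × 57600 = 8006 nM = 8.01 μM

8.01 μM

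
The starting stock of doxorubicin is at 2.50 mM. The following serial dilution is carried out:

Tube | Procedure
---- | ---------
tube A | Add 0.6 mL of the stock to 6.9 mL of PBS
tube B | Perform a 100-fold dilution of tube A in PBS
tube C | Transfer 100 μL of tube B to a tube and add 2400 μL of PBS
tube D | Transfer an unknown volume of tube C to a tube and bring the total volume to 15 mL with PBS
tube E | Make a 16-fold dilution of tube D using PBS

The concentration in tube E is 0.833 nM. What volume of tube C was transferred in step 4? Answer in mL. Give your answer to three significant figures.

2.50 mL

Step 1: 0.6 mL + 6.9 mL = 7.5 mL total → factor 7.5/0.6 = 12.5
Step 2: 100-fold → factor 100
Step 3: 100 μL + 2400 μL = 2500 μL total → factor 2500/100 = 25
Step 4: v brought to 15 mL → factor = 15 mL/v
Step 5: 16-fold → factor 16
Product of known-step factors = 5 × 10^5
Overall factor = 2.50 mM / (0.833 nM) = 3.0012 × 10^6
Step-4 factor = 3.0012 × 10^6 / 5 × 10^5 = 6.0024
v = 15 mL / 6.0024 = 2.50 mL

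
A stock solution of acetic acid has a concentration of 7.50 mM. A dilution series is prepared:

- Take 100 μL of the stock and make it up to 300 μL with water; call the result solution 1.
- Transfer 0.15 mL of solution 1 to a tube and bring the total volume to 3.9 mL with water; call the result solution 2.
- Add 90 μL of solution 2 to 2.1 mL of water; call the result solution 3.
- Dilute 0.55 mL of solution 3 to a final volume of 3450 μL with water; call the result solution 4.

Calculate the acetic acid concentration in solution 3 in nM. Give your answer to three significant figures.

3.95 × 10^3 nM

Step 1: 100 μL brought to 300 μL → factor 300/100 = 3
Step 2: 0.15 mL brought to 3.9 mL → factor 3.9/0.15 = 26
Step 3: 90 μL + 2.1 mL = 2190 μL total → factor 2190/90 = 24.333
Dilution factor through solution 3 = 3 × 26 × 24.333 = 1898
[solution 3] = 7.50 mM / 1898 = 0.003952 mM = 3.95 × 10^3 nM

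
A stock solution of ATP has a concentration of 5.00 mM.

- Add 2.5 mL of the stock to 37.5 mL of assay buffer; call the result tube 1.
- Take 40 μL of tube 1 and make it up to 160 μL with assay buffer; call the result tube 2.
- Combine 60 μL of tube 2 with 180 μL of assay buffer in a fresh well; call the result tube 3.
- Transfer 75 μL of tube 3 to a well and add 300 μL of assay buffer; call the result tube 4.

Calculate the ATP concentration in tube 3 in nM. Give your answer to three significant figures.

1.95 × 10^4 nM

Step 1: 2.5 mL + 37.5 mL = 40 mL total → factor 40/2.5 = 16
Step 2: 40 μL brought to 160 μL → factor 160/40 = 4
Step 3: 60 μL + 180 μL = 240 μL total → factor 240/60 = 4
Dilution factor through tube 3 = 16 × 4 × 4 = 256
[tube 3] = 5.00 mM / 256 = 0.01953 mM = 1.95 × 10^4 nM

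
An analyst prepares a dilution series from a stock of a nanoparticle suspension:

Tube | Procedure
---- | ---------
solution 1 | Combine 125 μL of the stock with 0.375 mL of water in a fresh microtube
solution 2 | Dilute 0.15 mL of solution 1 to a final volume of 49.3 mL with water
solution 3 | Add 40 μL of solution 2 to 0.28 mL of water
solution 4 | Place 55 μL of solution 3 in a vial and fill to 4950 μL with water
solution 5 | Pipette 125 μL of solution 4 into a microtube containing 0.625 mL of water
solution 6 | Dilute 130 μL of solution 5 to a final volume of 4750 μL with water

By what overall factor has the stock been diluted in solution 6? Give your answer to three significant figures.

Step 1: 125 μL + 0.375 mL = 500 μL total → factor 500/125 = 4
Step 2: 0.15 mL brought to 49.3 mL → factor 49.3/0.15 = 328.67
Step 3: 40 μL + 0.28 mL = 320 μL total → factor 320/40 = 8
Step 4: 55 μL brought to 4950 μL → factor 4950/55 = 90
Step 5: 125 μL + 0.625 mL = 750 μL total → factor 750/125 = 6
Step 6: 130 μL brought to 4750 μL → factor 4750/130 = 36.538
Overall dilution factor = 4 × 328.67 × 8 × 90 × 6 × 36.538 = 2.0752 × 10^8

2.08 × 10^8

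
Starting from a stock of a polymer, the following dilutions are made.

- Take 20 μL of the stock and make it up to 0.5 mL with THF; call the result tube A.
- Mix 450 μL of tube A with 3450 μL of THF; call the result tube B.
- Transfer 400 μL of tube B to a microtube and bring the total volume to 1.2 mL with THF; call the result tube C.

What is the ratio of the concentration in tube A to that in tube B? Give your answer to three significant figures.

Step 1: 20 μL brought to 0.5 mL → factor 500/20 = 25
Step 2: 450 μL + 3450 μL = 3900 μL total → factor 3900/450 = 8.6667
Dilution factor to tube A = 25; to tube B = 216.67
[tube A]/[tube B] = (factor to tube B)/(factor to tube A) = 216.67/25 = 8.67

8.67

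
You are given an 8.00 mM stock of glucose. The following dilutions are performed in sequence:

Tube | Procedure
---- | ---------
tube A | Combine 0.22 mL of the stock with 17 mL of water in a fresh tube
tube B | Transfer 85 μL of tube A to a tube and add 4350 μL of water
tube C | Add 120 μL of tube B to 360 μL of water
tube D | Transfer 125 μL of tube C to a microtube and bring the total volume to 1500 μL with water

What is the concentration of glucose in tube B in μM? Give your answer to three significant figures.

Step 1: 0.22 mL + 17 mL = 17.22 mL total → factor 17.22/0.22 = 78.273
Step 2: 85 μL + 4350 μL = 4435 μL total → factor 4435/85 = 52.176
Dilution factor through tube B = 78.273 × 52.176 = 4084
[tube B] = 8.00 mM / 4084 = 0.001959 mM = 1.96 μM

1.96 μM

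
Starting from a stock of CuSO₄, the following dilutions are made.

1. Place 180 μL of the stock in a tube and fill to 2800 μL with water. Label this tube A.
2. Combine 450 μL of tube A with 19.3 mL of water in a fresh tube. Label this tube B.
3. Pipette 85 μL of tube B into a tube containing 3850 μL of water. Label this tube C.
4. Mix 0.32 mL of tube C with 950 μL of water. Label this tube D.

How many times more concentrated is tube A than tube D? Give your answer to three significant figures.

8.06 × 10^3

Step 1: 180 μL brought to 2800 μL → factor 2800/180 = 15.556
Step 2: 450 μL + 19.3 mL = 19750 μL total → factor 19750/450 = 43.889
Step 3: 85 μL + 3850 μL = 3935 μL total → factor 3935/85 = 46.294
Step 4: 0.32 mL + 950 μL = 1.27 mL total → factor 1.27/0.32 = 3.9688
Dilution factor to tube A = 15.556; to tube D = 1.2544 × 10^5
[tube A]/[tube D] = (factor to tube D)/(factor to tube A) = 1.2544 × 10^5/15.556 = 8.06 × 10^3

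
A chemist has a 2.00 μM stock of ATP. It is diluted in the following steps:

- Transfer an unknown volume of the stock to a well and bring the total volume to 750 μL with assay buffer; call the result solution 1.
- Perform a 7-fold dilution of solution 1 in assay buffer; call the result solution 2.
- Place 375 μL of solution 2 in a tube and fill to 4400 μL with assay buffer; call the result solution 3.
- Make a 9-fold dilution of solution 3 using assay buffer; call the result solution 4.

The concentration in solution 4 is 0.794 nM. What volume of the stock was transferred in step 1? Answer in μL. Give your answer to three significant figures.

220 μL

Step 1: v brought to 750 μL → factor = 750 μL/v
Step 2: 7-fold → factor 7
Step 3: 375 μL brought to 4400 μL → factor 4400/375 = 11.733
Step 4: 9-fold → factor 9
Product of known-step factors = 739.2
Overall factor = 2.00 μM / (0.794 nM) = 2518.9
Step-1 factor = 2518.9 / 739.2 = 3.4076
v = 750 μL / 3.4076 = 220 μL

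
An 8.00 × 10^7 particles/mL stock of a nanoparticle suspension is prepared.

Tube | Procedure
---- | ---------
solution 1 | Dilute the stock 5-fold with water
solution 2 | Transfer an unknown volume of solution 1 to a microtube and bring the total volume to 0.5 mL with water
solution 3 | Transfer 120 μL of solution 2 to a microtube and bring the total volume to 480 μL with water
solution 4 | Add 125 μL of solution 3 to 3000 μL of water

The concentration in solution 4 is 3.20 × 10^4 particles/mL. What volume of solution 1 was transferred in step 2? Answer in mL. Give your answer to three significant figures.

Step 1: 5-fold → factor 5
Step 2: v brought to 0.5 mL → factor = 0.5 mL/v
Step 3: 120 μL brought to 480 μL → factor 480/120 = 4
Step 4: 125 μL + 3000 μL = 3125 μL total → factor 3125/125 = 25
Product of known-step factors = 500
Overall factor = 8.00 × 10^7 particles/mL / (3.20 × 10^4 particles/mL) = 2500
Step-2 factor = 2500 / 500 = 5
v = 0.5 mL / 5 = 0.100 mL

0.100 mL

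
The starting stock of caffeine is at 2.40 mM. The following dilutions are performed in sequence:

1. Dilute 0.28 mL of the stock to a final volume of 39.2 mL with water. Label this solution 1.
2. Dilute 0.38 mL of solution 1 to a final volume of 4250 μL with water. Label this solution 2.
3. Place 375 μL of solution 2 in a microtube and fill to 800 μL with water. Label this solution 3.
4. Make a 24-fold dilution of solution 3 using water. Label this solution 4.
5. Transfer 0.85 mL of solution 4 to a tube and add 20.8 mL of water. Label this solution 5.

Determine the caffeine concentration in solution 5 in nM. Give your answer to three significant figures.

Step 1: 0.28 mL brought to 39.2 mL → factor 39.2/0.28 = 140
Step 2: 0.38 mL brought to 4250 μL → factor 4.25/0.38 = 11.184
Step 3: 375 μL brought to 800 μL → factor 800/375 = 2.1333
Step 4: 24-fold → factor 24
Step 5: 0.85 mL + 20.8 mL = 21.65 mL total → factor 21.65/0.85 = 25.471
Overall dilution factor = 140 × 11.184 × 2.1333 × 24 × 25.471 = 2.0419 × 10^6
Final = 2.40 mM / 2.0419 × 10^6 = 1.175 × 10^-6 mM = 1.18 nM

1.18 nM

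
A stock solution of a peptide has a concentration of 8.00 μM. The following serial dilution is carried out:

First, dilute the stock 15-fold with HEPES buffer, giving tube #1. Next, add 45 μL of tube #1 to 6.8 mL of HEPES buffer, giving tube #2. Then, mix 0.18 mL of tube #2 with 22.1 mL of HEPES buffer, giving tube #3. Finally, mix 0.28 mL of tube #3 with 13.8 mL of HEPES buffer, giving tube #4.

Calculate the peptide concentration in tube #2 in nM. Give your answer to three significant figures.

3.51 nM

Step 1: 15-fold → factor 15
Step 2: 45 μL + 6.8 mL = 6845 μL total → factor 6845/45 = 152.11
Dilution factor through tube #2 = 15 × 152.11 = 2281.7
[tube #2] = 8.00 μM / 2281.7 = 0.003506 μM = 3.51 nM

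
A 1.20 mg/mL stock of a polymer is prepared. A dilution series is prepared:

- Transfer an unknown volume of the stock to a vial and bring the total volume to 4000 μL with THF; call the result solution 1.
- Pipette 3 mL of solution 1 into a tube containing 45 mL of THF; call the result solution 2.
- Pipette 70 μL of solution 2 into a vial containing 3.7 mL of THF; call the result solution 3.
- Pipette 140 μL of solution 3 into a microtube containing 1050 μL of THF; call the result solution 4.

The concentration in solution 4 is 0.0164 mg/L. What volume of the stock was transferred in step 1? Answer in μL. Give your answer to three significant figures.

400 μL

Step 1: v brought to 4000 μL → factor = 4000 μL/v
Step 2: 3 mL + 45 mL = 48 mL total → factor 48/3 = 16
Step 3: 70 μL + 3.7 mL = 3770 μL total → factor 3770/70 = 53.857
Step 4: 140 μL + 1050 μL = 1190 μL total → factor 1190/140 = 8.5
Product of known-step factors = 7324.6
Overall factor = 1.20 mg/mL / (0.0164 mg/L) = 73171
Step-1 factor = 73171 / 7324.6 = 9.9898
v = 4000 μL / 9.9898 = 400 μL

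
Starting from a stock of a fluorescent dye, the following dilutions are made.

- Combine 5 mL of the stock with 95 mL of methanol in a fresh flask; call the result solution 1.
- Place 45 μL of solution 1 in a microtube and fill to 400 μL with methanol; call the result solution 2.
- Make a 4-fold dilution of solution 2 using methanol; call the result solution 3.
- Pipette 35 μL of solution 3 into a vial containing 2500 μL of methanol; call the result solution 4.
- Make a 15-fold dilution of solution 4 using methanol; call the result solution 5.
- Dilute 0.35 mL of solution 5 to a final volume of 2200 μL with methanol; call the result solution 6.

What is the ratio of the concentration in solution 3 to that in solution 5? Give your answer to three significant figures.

1.09 × 10^3

Step 1: 5 mL + 95 mL = 100 mL total → factor 100/5 = 20
Step 2: 45 μL brought to 400 μL → factor 400/45 = 8.8889
Step 3: 4-fold → factor 4
Step 4: 35 μL + 2500 μL = 2535 μL total → factor 2535/35 = 72.429
Step 5: 15-fold → factor 15
Dilution factor to solution 3 = 711.11; to solution 5 = 7.7257 × 10^5
[solution 3]/[solution 5] = (factor to solution 5)/(factor to solution 3) = 7.7257 × 10^5/711.11 = 1.09 × 10^3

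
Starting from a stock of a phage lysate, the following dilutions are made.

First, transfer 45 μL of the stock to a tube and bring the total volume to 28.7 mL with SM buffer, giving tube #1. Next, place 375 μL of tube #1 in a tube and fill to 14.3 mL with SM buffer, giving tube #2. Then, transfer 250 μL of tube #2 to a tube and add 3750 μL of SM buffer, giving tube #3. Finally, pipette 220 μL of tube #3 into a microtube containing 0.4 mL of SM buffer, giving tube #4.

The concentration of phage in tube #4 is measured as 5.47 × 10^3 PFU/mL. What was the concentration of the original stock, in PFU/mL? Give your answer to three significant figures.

Step 1: 45 μL brought to 28.7 mL → factor 28700/45 = 637.78
Step 2: 375 μL brought to 14.3 mL → factor 14300/375 = 38.133
Step 3: 250 μL + 3750 μL = 4000 μL total → factor 4000/250 = 16
Step 4: 220 μL + 0.4 mL = 620 μL total → factor 620/220 = 2.8182
Overall dilution factor = 637.78 × 38.133 × 16 × 2.8182 = 1.0966 × 10^6
Stock = 5.47 × 10^3 PFU/mL × 1.0966 × 10^6 = 6.00 × 10^9 PFU/mL

6.00 × 10^9 PFU/mL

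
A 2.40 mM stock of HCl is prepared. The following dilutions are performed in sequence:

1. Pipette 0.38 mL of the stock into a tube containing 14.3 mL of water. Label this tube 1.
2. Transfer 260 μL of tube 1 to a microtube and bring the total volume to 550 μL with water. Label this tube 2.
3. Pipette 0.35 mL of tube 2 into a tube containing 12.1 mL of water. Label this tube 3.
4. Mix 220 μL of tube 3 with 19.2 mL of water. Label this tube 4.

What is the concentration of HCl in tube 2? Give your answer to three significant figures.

Step 1: 0.38 mL + 14.3 mL = 14.68 mL total → factor 14.68/0.38 = 38.632
Step 2: 260 μL brought to 550 μL → factor 550/260 = 2.1154
Dilution factor through tube 2 = 38.632 × 2.1154 = 81.721
[tube 2] = 2.40 mM / 81.721 = 0.0294 mM

0.0294 mM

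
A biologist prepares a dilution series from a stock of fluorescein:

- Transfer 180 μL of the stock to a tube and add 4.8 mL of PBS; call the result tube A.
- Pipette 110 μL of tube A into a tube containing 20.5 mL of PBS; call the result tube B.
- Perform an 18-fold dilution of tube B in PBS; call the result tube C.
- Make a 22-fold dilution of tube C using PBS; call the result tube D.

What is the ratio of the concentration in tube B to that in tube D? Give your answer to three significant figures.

Step 1: 180 μL + 4.8 mL = 4980 μL total → factor 4980/180 = 27.667
Step 2: 110 μL + 20.5 mL = 20610 μL total → factor 20610/110 = 187.36
Step 3: 18-fold → factor 18
Step 4: 22-fold → factor 22
Dilution factor to tube B = 5183.7; to tube D = 2.0528 × 10^6
[tube B]/[tube D] = (factor to tube D)/(factor to tube B) = 2.0528 × 10^6/5183.7 = 396

396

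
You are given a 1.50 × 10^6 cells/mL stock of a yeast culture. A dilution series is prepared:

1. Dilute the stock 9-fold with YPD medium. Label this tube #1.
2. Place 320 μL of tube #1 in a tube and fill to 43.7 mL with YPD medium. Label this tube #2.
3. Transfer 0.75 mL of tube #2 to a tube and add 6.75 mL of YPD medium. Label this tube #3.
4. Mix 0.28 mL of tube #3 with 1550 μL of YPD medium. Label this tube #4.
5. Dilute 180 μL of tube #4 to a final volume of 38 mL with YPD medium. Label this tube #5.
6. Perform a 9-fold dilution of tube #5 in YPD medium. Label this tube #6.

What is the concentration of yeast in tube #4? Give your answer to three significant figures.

Step 1: 9-fold → factor 9
Step 2: 320 μL brought to 43.7 mL → factor 43700/320 = 136.56
Step 3: 0.75 mL + 6.75 mL = 7.5 mL total → factor 7.5/0.75 = 10
Step 4: 0.28 mL + 1550 μL = 1.83 mL total → factor 1.83/0.28 = 6.5357
Dilution factor through tube #4 = 9 × 136.56 × 10 × 6.5357 = 80328
[tube #4] = 1.50 × 10^6 cells/mL / 80328 = 18.7 cells/mL

18.7 cells/mL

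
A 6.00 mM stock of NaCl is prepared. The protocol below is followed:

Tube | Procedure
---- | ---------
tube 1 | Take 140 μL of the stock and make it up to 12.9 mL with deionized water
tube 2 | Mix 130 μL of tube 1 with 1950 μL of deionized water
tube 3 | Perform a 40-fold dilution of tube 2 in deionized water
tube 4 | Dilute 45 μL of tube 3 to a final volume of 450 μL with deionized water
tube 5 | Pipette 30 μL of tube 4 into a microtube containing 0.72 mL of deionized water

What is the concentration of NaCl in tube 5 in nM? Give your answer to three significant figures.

0.407 nM

Step 1: 140 μL brought to 12.9 mL → factor 12900/140 = 92.143
Step 2: 130 μL + 1950 μL = 2080 μL total → factor 2080/130 = 16
Step 3: 40-fold → factor 40
Step 4: 45 μL brought to 450 μL → factor 450/45 = 10
Step 5: 30 μL + 0.72 mL = 750 μL total → factor 750/30 = 25
Overall dilution factor = 92.143 × 16 × 40 × 10 × 25 = 1.4743 × 10^7
Final = 6.00 mM / 1.4743 × 10^7 = 4.070 × 10^-7 mM = 0.407 nM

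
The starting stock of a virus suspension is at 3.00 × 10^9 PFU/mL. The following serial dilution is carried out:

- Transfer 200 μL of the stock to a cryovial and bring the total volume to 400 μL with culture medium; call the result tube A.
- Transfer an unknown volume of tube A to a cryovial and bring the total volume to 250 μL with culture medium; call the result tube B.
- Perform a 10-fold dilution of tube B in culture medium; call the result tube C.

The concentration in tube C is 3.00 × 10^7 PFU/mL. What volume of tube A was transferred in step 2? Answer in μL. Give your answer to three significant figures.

Step 1: 200 μL brought to 400 μL → factor 400/200 = 2
Step 2: v brought to 250 μL → factor = 250 μL/v
Step 3: 10-fold → factor 10
Product of known-step factors = 20
Overall factor = 3.00 × 10^9 PFU/mL / (3.00 × 10^7 PFU/mL) = 100
Step-2 factor = 100 / 20 = 5
v = 250 μL / 5 = 50.0 μL

50.0 μL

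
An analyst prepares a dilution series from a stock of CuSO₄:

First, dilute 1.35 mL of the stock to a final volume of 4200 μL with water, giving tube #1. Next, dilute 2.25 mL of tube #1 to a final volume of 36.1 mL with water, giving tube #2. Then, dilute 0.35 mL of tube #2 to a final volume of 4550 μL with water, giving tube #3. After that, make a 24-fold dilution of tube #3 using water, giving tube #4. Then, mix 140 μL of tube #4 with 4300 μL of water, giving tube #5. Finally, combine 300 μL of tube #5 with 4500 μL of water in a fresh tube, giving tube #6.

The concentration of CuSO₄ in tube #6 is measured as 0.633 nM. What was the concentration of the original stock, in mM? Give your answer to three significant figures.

Step 1: 1.35 mL brought to 4200 μL → factor 4.2/1.35 = 3.1111
Step 2: 2.25 mL brought to 36.1 mL → factor 36.1/2.25 = 16.044
Step 3: 0.35 mL brought to 4550 μL → factor 4.55/0.35 = 13
Step 4: 24-fold → factor 24
Step 5: 140 μL + 4300 μL = 4440 μL total → factor 4440/140 = 31.714
Step 6: 300 μL + 4500 μL = 4800 μL total → factor 4800/300 = 16
Overall dilution factor = 3.1111 × 16.044 × 13 × 24 × 31.714 × 16 = 7.9026 × 10^6
Stock = 0.633 nM × 7.9026 × 10^6 = 5.002 × 10^6 nM = 5.00 mM

5.00 mM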